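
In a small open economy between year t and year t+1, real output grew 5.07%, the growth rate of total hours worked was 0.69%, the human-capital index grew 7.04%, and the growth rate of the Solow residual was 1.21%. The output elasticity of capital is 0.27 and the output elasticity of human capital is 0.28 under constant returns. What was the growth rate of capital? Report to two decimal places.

Capital growth was 5.85%.

Labor's share = 1 − 0.27 − 0.28 = 0.45.
gY = gA + 0.28×7.04 + 0.45×0.69 + 0.27×g.
0.27×g = 5.07 − 1.21 − 2.2817 = 1.5783.
g = 1.5783 / 0.27 = 5.8456%.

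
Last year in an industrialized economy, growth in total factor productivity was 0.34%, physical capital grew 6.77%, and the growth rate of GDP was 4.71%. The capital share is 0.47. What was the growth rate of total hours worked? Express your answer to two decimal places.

Labor's share = 1 − 0.47 = 0.53.
gY = gA + 0.47×6.77 + 0.53×g.
0.53×g = 4.71 − 0.34 − 3.1819 = 1.1881.
g = 1.1881 / 0.53 = 2.2417%.

Total hours worked growth was 2.24%.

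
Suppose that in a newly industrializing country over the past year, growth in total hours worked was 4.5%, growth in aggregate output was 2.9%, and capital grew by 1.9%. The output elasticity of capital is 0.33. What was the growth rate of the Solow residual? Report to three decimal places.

Labor's share = 1 − 0.33 = 0.67.
Capital: 0.33 × 1.9 = 0.627 pp.
Total hours worked: 0.67 × 4.5 = 3.015 pp.
TFP growth = 2.9 − 3.642 = -0.742%.

-0.742%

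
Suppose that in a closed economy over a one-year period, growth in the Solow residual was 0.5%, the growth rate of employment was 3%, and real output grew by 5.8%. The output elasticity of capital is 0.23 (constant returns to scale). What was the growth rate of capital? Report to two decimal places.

13.00%

Labor's share = 1 − 0.23 = 0.77.
gY = gA + 0.77×3 + 0.23×g.
0.23×g = 5.8 − 0.5 − 2.31 = 2.99.
g = 2.99 / 0.23 = 13%.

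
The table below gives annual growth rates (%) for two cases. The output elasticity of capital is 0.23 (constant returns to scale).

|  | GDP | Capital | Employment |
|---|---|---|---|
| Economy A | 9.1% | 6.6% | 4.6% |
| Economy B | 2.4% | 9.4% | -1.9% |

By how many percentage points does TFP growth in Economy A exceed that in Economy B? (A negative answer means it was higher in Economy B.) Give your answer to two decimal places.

2.34 percentage points

Labor's share = 1 − 0.23 = 0.77.
Economy A: TFP = 9.1 − 1.518 − 3.542 = 4.04%.
Economy B: TFP = 2.4 − 2.162 + 1.463 = 1.701%.
Difference = 4.04 − (1.701) = 2.339 pp.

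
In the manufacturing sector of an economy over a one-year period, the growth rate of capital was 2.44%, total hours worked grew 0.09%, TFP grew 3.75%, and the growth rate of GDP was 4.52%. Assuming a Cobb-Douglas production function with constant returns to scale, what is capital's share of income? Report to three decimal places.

Capital's share of income is 0.289.

gY = gA + α·gK + (1−α)·gL, so gY − gA − gL = α(gK − gL).
4.52 − 3.75 − 0.09 = α × (2.44 − 0.09).
0.68 = 2.35 α, so α = 0.28936.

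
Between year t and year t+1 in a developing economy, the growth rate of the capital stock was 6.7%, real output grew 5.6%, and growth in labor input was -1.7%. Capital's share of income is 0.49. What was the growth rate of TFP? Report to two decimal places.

TFP grew 3.18%.

Labor's share = 1 − 0.49 = 0.51.
The capital stock: 0.49 × 6.7 = 3.283 pp.
Labor input: 0.51 × (-1.7) = -0.867 pp.
TFP growth = 5.6 − 2.416 = 3.184%.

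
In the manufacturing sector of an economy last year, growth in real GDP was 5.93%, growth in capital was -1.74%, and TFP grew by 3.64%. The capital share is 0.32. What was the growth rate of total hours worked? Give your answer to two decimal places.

Total hours worked growth was 4.19%.

Labor's share = 1 − 0.32 = 0.68.
gY = gA + 0.32×(-1.74) + 0.68×g.
0.68×g = 5.93 − 3.64 + 0.5568 = 2.8468.
g = 2.8468 / 0.68 = 4.1865%.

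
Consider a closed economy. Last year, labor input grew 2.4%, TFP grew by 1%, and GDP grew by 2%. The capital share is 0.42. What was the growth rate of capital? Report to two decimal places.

Labor's share = 1 − 0.42 = 0.58.
gY = gA + 0.58×2.4 + 0.42×g.
0.42×g = 2 − 1 − 1.392 = -0.392.
g = -0.392 / 0.42 = -0.9333%.

-0.93%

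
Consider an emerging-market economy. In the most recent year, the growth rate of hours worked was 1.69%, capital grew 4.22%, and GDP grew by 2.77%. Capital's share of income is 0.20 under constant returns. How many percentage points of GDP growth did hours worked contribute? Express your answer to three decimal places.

Labor's share = 1 − 0.2 = 0.8.
Contribution = share × growth = 0.8 × 1.69 = 1.352 pp.

1.352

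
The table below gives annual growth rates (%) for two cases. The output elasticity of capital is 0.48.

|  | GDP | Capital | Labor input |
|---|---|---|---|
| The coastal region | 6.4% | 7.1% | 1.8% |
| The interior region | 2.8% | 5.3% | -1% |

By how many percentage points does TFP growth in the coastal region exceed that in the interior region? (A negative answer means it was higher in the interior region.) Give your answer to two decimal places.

Labor's share = 1 − 0.48 = 0.52.
The coastal region: TFP = 6.4 − 3.408 − 0.936 = 2.056%.
The interior region: TFP = 2.8 − 2.544 + 0.52 = 0.776%.
Difference = 2.056 − (0.776) = 1.28 pp.

1.28 percentage points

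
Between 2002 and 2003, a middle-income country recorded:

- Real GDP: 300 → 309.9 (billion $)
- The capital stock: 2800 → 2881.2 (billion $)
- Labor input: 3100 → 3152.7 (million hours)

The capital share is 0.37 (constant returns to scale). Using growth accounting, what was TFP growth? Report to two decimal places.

1.16%

Real GDP growth = (309.9 − 300) / 300 = 3.3%.
The capital stock growth = (2881.2 − 2800) / 2800 = 2.9%.
Labor input growth = (3152.7 − 3100) / 3100 = 1.7%.
Labor's share = 1 − 0.37 = 0.63.
The capital stock: 0.37 × 2.9 = 1.073 pp.
Labor input: 0.63 × 1.7 = 1.071 pp.
TFP growth = 3.3 − 2.144 = 1.156%.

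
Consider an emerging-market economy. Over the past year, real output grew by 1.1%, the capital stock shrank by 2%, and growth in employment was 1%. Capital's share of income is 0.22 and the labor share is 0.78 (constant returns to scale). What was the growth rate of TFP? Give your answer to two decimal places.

Labor's share = 1 − 0.22 = 0.78.
The capital stock: 0.22 × (-2) = -0.44 pp.
Employment: 0.78 × 1 = 0.78 pp.
TFP growth = 1.1 − 0.34 = 0.76%.

TFP growth was 0.76%.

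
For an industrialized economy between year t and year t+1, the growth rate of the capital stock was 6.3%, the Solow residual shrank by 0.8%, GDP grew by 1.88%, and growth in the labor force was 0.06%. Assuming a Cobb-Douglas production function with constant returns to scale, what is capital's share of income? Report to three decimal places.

gY = gA + α·gK + (1−α)·gL, so gY − gA − gL = α(gK − gL).
1.88 + 0.8 − 0.06 = α × (6.3 − 0.06).
2.62 = 6.24 α, so α = 0.41987.

α = 0.420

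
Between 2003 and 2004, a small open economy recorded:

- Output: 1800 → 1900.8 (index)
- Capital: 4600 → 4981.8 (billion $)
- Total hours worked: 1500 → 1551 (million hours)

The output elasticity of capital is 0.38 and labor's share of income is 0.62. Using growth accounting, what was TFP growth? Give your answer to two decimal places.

0.34%

Output growth = (1900.8 − 1800) / 1800 = 5.6%.
Capital growth = (4981.8 − 4600) / 4600 = 8.3%.
Total hours worked growth = (1551 − 1500) / 1500 = 3.4%.
Labor's share = 1 − 0.38 = 0.62.
Capital: 0.38 × 8.3 = 3.154 pp.
Total hours worked: 0.62 × 3.4 = 2.108 pp.
TFP growth = 5.6 − 5.262 = 0.338%.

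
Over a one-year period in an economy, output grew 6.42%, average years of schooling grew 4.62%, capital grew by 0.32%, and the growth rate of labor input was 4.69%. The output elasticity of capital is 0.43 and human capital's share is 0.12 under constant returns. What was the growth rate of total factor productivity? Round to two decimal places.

Labor's share = 1 − 0.43 − 0.12 = 0.45.
Capital: 0.43 × 0.32 = 0.1376 pp.
Average years of schooling: 0.12 × 4.62 = 0.5544 pp.
Labor input: 0.45 × 4.69 = 2.1105 pp.
TFP growth = 6.42 − 2.8025 = 3.6175%.

3.62%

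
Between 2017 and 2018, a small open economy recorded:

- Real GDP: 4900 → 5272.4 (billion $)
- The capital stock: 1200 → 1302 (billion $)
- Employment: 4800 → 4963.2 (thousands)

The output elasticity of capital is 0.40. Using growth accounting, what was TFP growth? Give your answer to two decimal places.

2.16%

Real GDP growth = (5272.4 − 4900) / 4900 = 7.6%.
The capital stock growth = (1302 − 1200) / 1200 = 8.5%.
Employment growth = (4963.2 − 4800) / 4800 = 3.4%.
Labor's share = 1 − 0.4 = 0.6.
The capital stock: 0.4 × 8.5 = 3.4 pp.
Employment: 0.6 × 3.4 = 2.04 pp.
TFP growth = 7.6 − 5.44 = 2.16%.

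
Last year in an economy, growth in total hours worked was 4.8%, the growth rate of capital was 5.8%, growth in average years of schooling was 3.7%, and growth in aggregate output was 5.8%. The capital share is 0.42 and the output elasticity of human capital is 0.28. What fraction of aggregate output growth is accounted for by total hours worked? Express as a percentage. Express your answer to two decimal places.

Labor's share = 1 − 0.42 − 0.28 = 0.3.
Total hours worked contributed 0.3 × 4.8 = 1.44 pp.
Share of growth = 1.44 / 5.8 × 100 = 24.8276%.

24.83%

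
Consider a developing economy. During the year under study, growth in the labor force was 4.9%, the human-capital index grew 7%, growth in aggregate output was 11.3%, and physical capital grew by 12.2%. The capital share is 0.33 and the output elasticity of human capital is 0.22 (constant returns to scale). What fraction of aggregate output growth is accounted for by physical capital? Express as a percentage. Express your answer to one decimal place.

Physical capital contributed 0.33 × 12.2 = 4.026 pp.
Share of growth = 4.026 / 11.3 × 100 = 35.628%.

Physical capital accounted for 35.6% of growth.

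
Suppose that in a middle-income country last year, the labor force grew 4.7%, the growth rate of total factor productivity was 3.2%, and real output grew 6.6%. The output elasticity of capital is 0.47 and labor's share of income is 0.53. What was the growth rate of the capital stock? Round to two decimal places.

The capital stock grew 1.93%.

Labor's share = 1 − 0.47 = 0.53.
gY = gA + 0.53×4.7 + 0.47×g.
0.47×g = 6.6 − 3.2 − 2.491 = 0.909.
g = 0.909 / 0.47 = 1.934%.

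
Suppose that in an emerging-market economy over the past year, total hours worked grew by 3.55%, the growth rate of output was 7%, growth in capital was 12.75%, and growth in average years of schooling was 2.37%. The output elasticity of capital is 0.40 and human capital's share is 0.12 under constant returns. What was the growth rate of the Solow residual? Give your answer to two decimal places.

-0.09%

Labor's share = 1 − 0.4 − 0.12 = 0.48.
Capital: 0.4 × 12.75 = 5.1 pp.
Average years of schooling: 0.12 × 2.37 = 0.2844 pp.
Total hours worked: 0.48 × 3.55 = 1.704 pp.
TFP growth = 7 − 7.0884 = -0.0884%.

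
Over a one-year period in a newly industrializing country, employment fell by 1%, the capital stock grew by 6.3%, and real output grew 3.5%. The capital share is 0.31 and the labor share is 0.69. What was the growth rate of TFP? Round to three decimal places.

2.237%

Labor's share = 1 − 0.31 = 0.69.
The capital stock: 0.31 × 6.3 = 1.953 pp.
Employment: 0.69 × (-1) = -0.69 pp.
TFP growth = 3.5 − 1.263 = 2.237%.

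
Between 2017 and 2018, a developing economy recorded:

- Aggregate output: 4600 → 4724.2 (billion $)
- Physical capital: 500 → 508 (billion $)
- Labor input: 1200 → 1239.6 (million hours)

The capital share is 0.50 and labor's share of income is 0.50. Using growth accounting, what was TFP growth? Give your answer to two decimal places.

Aggregate output growth = (4724.2 − 4600) / 4600 = 2.7%.
Physical capital growth = (508 − 500) / 500 = 1.6%.
Labor input growth = (1239.6 − 1200) / 1200 = 3.3%.
Labor's share = 1 − 0.5 = 0.5.
Physical capital: 0.5 × 1.6 = 0.8 pp.
Labor input: 0.5 × 3.3 = 1.65 pp.
TFP growth = 2.7 − 2.45 = 0.25%.

0.25%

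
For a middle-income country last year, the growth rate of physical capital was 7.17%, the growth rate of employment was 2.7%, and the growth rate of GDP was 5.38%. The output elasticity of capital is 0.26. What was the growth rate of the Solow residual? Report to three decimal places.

Labor's share = 1 − 0.26 = 0.74.
Physical capital: 0.26 × 7.17 = 1.8642 pp.
Employment: 0.74 × 2.7 = 1.998 pp.
TFP growth = 5.38 − 3.8622 = 1.5178%.

The Solow residual growth was 1.518%.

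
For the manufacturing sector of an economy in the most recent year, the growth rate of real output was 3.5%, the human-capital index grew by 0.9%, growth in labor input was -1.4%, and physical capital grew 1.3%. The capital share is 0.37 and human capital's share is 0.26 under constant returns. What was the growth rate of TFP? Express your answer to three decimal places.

3.303%

Labor's share = 1 − 0.37 − 0.26 = 0.37.
Physical capital: 0.37 × 1.3 = 0.481 pp.
The human-capital index: 0.26 × 0.9 = 0.234 pp.
Labor input: 0.37 × (-1.4) = -0.518 pp.
TFP growth = 3.5 − 0.197 = 3.303%.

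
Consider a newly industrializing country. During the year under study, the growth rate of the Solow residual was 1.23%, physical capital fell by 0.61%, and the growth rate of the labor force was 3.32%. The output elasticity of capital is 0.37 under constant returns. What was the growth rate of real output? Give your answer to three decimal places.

Labor's share = 1 − 0.37 = 0.63.
Physical capital: 0.37 × (-0.61) = -0.2257 pp.
The labor force: 0.63 × 3.32 = 2.0916 pp.
Output growth = 1.23 + 1.8659 = 3.0959%.

3.096%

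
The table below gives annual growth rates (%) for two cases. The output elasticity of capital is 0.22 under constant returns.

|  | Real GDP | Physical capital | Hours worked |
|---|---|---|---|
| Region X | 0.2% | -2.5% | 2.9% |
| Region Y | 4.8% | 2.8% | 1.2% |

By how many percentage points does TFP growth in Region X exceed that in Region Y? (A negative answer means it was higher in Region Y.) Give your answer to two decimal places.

Labor's share = 1 − 0.22 = 0.78.
Region X: TFP = 0.2 + 0.55 − 2.262 = -1.512%.
Region Y: TFP = 4.8 − 0.616 − 0.936 = 3.248%.
Difference = -1.512 − (3.248) = -4.76 pp.

-4.76 percentage points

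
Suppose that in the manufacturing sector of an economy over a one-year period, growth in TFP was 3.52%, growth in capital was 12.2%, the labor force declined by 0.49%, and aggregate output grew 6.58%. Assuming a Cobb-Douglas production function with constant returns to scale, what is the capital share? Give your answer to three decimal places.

α = 0.280

gY = gA + α·gK + (1−α)·gL, so gY − gA − gL = α(gK − gL).
6.58 − 3.52 + 0.49 = α × (12.2 − (-0.49)).
3.55 = 12.69 α, so α = 0.27975.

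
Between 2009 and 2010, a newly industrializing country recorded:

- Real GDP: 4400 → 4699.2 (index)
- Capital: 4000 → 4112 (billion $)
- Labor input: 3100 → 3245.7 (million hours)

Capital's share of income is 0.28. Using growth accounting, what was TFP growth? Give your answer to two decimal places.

Real GDP growth = (4699.2 − 4400) / 4400 = 6.8%.
Capital growth = (4112 − 4000) / 4000 = 2.8%.
Labor input growth = (3245.7 − 3100) / 3100 = 4.7%.
Labor's share = 1 − 0.28 = 0.72.
Capital: 0.28 × 2.8 = 0.784 pp.
Labor input: 0.72 × 4.7 = 3.384 pp.
TFP growth = 6.8 − 4.168 = 2.632%.

2.63%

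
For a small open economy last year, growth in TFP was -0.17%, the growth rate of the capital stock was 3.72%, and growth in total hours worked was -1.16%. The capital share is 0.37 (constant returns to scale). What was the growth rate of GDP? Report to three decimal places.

Labor's share = 1 − 0.37 = 0.63.
The capital stock: 0.37 × 3.72 = 1.3764 pp.
Total hours worked: 0.63 × (-1.16) = -0.7308 pp.
Output growth = -0.17 + 0.6456 = 0.4756%.

GDP growth was 0.476%.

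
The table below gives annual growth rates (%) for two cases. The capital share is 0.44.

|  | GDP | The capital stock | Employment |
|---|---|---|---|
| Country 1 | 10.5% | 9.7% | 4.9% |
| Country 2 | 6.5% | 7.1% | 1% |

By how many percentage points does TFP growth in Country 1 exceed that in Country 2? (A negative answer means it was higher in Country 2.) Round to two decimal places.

0.67 percentage points

Labor's share = 1 − 0.44 = 0.56.
Country 1: TFP = 10.5 − 4.268 − 2.744 = 3.488%.
Country 2: TFP = 6.5 − 3.124 − 0.56 = 2.816%.
Difference = 3.488 − (2.816) = 0.672 pp.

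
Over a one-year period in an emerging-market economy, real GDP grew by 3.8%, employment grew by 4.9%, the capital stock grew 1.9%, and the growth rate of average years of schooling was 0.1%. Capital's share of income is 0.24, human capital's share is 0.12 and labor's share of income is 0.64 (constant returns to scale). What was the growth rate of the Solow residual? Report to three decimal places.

The Solow residual grew 0.196%.

Labor's share = 1 − 0.24 − 0.12 = 0.64.
The capital stock: 0.24 × 1.9 = 0.456 pp.
Average years of schooling: 0.12 × 0.1 = 0.012 pp.
Employment: 0.64 × 4.9 = 3.136 pp.
TFP growth = 3.8 − 3.604 = 0.196%.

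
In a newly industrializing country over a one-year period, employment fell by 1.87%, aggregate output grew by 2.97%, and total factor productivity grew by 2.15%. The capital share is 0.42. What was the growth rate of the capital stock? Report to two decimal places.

The capital stock growth was 4.53%.

Labor's share = 1 − 0.42 = 0.58.
gY = gA + 0.58×(-1.87) + 0.42×g.
0.42×g = 2.97 − 2.15 + 1.0846 = 1.9046.
g = 1.9046 / 0.42 = 4.5348%.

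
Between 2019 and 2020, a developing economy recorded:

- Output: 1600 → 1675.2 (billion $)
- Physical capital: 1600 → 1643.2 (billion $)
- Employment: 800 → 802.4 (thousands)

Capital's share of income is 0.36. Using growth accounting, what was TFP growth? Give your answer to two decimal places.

Output growth = (1675.2 − 1600) / 1600 = 4.7%.
Physical capital growth = (1643.2 − 1600) / 1600 = 2.7%.
Employment growth = (802.4 − 800) / 800 = 0.3%.
Labor's share = 1 − 0.36 = 0.64.
Physical capital: 0.36 × 2.7 = 0.972 pp.
Employment: 0.64 × 0.3 = 0.192 pp.
TFP growth = 4.7 − 1.164 = 3.536%.

TFP grew 3.54%.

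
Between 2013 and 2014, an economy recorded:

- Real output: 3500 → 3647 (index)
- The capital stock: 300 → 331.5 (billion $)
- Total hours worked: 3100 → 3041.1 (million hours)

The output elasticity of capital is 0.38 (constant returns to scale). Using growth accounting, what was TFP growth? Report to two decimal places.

Real output growth = (3647 − 3500) / 3500 = 4.2%.
The capital stock growth = (331.5 − 300) / 300 = 10.5%.
Total hours worked growth = (3041.1 − 3100) / 3100 = -1.9%.
Labor's share = 1 − 0.38 = 0.62.
The capital stock: 0.38 × 10.5 = 3.99 pp.
Total hours worked: 0.62 × (-1.9) = -1.178 pp.
TFP growth = 4.2 − 2.812 = 1.388%.

TFP growth was 1.39%.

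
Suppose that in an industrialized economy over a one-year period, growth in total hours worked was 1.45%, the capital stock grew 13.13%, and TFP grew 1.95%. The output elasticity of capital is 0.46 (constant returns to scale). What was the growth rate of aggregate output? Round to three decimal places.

8.773%

Labor's share = 1 − 0.46 = 0.54.
The capital stock: 0.46 × 13.13 = 6.0398 pp.
Total hours worked: 0.54 × 1.45 = 0.783 pp.
Output growth = 1.95 + 6.8228 = 8.7728%.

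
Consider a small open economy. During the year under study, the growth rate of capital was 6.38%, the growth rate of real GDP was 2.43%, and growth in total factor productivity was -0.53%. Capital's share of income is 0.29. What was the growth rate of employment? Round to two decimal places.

Labor's share = 1 − 0.29 = 0.71.
gY = gA + 0.29×6.38 + 0.71×g.
0.71×g = 2.43 + 0.53 − 1.8502 = 1.1098.
g = 1.1098 / 0.71 = 1.5631%.

1.56%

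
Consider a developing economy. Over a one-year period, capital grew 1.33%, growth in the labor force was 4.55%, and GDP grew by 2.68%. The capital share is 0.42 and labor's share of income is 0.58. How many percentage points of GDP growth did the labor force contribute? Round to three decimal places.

2.639 percentage points

Labor's share = 1 − 0.42 = 0.58.
Contribution = share × growth = 0.58 × 4.55 = 2.639 pp.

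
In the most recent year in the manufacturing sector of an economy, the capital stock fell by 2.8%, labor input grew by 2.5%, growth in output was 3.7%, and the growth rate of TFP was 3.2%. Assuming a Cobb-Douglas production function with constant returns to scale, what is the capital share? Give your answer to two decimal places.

gY = gA + α·gK + (1−α)·gL, so gY − gA − gL = α(gK − gL).
3.7 − 3.2 − 2.5 = α × (-2.8 − 2.5).
-2 = -5.3 α, so α = 0.3774.

α = 0.38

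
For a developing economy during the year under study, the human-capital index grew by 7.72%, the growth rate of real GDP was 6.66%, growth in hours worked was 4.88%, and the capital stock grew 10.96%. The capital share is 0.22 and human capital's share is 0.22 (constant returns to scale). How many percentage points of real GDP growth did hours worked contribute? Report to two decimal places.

2.73

Labor's share = 1 − 0.22 − 0.22 = 0.56.
Contribution = share × growth = 0.56 × 4.88 = 2.7328 pp.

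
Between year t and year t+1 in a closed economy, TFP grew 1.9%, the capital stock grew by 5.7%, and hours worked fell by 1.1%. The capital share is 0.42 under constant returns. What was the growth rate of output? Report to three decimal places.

3.656%

Labor's share = 1 − 0.42 = 0.58.
The capital stock: 0.42 × 5.7 = 2.394 pp.
Hours worked: 0.58 × (-1.1) = -0.638 pp.
Output growth = 1.9 + 1.756 = 3.656%.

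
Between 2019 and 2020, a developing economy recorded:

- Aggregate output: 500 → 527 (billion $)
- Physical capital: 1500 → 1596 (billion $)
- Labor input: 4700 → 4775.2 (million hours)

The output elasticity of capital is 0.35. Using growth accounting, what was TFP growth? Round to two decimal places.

Aggregate output growth = (527 − 500) / 500 = 5.4%.
Physical capital growth = (1596 − 1500) / 1500 = 6.4%.
Labor input growth = (4775.2 − 4700) / 4700 = 1.6%.
Labor's share = 1 − 0.35 = 0.65.
Physical capital: 0.35 × 6.4 = 2.24 pp.
Labor input: 0.65 × 1.6 = 1.04 pp.
TFP growth = 5.4 − 3.28 = 2.12%.

2.12%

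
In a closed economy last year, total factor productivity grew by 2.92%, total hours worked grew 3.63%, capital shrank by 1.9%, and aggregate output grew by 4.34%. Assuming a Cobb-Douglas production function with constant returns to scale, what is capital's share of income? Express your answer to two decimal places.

Capital's share of income is 0.40.

gY = gA + α·gK + (1−α)·gL, so gY − gA − gL = α(gK − gL).
4.34 − 2.92 − 3.63 = α × (-1.9 − 3.63).
-2.21 = -5.53 α, so α = 0.3996.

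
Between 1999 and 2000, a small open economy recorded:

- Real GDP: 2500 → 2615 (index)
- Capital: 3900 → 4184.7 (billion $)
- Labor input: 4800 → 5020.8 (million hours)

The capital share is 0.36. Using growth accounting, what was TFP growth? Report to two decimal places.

-0.97%

Real GDP growth = (2615 − 2500) / 2500 = 4.6%.
Capital growth = (4184.7 − 3900) / 3900 = 7.3%.
Labor input growth = (5020.8 − 4800) / 4800 = 4.6%.
Labor's share = 1 − 0.36 = 0.64.
Capital: 0.36 × 7.3 = 2.628 pp.
Labor input: 0.64 × 4.6 = 2.944 pp.
TFP growth = 4.6 − 5.572 = -0.972%.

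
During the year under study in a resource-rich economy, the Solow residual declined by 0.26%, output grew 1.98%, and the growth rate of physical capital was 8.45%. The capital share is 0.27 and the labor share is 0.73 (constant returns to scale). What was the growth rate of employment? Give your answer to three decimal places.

-0.057%

Labor's share = 1 − 0.27 = 0.73.
gY = gA + 0.27×8.45 + 0.73×g.
0.73×g = 1.98 + 0.26 − 2.2815 = -0.0415.
g = -0.0415 / 0.73 = -0.05685%.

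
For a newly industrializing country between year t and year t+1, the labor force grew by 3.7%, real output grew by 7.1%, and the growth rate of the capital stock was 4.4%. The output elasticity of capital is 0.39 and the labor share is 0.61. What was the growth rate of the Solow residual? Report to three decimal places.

Labor's share = 1 − 0.39 = 0.61.
The capital stock: 0.39 × 4.4 = 1.716 pp.
The labor force: 0.61 × 3.7 = 2.257 pp.
TFP growth = 7.1 − 3.973 = 3.127%.

3.127%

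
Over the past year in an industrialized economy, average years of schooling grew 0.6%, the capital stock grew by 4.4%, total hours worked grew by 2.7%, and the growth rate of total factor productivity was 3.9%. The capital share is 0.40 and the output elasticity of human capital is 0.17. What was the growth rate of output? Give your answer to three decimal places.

6.923%

Labor's share = 1 − 0.4 − 0.17 = 0.43.
The capital stock: 0.4 × 4.4 = 1.76 pp.
Average years of schooling: 0.17 × 0.6 = 0.102 pp.
Total hours worked: 0.43 × 2.7 = 1.161 pp.
Output growth = 3.9 + 3.023 = 6.923%.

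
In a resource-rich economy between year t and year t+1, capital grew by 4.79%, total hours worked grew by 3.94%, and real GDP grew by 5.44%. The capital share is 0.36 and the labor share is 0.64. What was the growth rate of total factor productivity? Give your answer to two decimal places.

Total factor productivity grew 1.19%.

Labor's share = 1 − 0.36 = 0.64.
Capital: 0.36 × 4.79 = 1.7244 pp.
Total hours worked: 0.64 × 3.94 = 2.5216 pp.
TFP growth = 5.44 − 4.246 = 1.194%.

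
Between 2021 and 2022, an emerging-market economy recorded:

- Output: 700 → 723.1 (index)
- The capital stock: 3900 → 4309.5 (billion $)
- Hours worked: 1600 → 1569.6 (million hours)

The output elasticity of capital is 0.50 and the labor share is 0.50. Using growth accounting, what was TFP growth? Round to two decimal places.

-1.00%

Output growth = (723.1 − 700) / 700 = 3.3%.
The capital stock growth = (4309.5 − 3900) / 3900 = 10.5%.
Hours worked growth = (1569.6 − 1600) / 1600 = -1.9%.
Labor's share = 1 − 0.5 = 0.5.
The capital stock: 0.5 × 10.5 = 5.25 pp.
Hours worked: 0.5 × (-1.9) = -0.95 pp.
TFP growth = 3.3 − 4.3 = -1%.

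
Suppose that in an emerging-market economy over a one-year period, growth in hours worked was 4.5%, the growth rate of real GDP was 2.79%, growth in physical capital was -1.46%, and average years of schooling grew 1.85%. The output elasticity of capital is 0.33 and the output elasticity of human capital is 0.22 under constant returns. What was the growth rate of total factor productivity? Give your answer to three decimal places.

0.840%

Labor's share = 1 − 0.33 − 0.22 = 0.45.
Physical capital: 0.33 × (-1.46) = -0.4818 pp.
Average years of schooling: 0.22 × 1.85 = 0.407 pp.
Hours worked: 0.45 × 4.5 = 2.025 pp.
TFP growth = 2.79 − 1.9502 = 0.8398%.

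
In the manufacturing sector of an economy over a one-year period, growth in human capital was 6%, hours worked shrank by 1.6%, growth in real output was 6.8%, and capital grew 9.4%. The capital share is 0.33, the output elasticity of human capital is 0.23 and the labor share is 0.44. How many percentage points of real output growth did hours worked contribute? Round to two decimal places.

-0.70 percentage points

Labor's share = 1 − 0.33 − 0.23 = 0.44.
Contribution = share × growth = 0.44 × (-1.6) = -0.704 pp.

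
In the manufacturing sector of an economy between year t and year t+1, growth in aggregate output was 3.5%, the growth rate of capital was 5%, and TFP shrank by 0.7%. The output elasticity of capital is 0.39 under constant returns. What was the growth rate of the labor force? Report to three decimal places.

The labor force grew 3.689%.

Labor's share = 1 − 0.39 = 0.61.
gY = gA + 0.39×5 + 0.61×g.
0.61×g = 3.5 + 0.7 − 1.95 = 2.25.
g = 2.25 / 0.61 = 3.68852%.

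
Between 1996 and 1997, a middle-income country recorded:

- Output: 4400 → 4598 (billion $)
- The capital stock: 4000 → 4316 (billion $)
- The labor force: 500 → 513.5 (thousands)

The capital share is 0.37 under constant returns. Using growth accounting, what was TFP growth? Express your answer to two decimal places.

-0.12%

Output growth = (4598 − 4400) / 4400 = 4.5%.
The capital stock growth = (4316 − 4000) / 4000 = 7.9%.
The labor force growth = (513.5 − 500) / 500 = 2.7%.
Labor's share = 1 − 0.37 = 0.63.
The capital stock: 0.37 × 7.9 = 2.923 pp.
The labor force: 0.63 × 2.7 = 1.701 pp.
TFP growth = 4.5 − 4.624 = -0.124%.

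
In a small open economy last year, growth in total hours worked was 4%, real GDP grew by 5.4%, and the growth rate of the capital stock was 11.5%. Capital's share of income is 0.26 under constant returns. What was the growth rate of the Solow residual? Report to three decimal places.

Labor's share = 1 − 0.26 = 0.74.
The capital stock: 0.26 × 11.5 = 2.99 pp.
Total hours worked: 0.74 × 4 = 2.96 pp.
TFP growth = 5.4 − 5.95 = -0.55%.

-0.550%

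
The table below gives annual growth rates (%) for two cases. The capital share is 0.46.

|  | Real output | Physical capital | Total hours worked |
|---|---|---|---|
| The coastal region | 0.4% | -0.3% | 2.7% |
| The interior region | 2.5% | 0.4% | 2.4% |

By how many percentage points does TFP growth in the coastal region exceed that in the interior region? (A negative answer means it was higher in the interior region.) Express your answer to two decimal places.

Labor's share = 1 − 0.46 = 0.54.
The coastal region: TFP = 0.4 + 0.138 − 1.458 = -0.92%.
The interior region: TFP = 2.5 − 0.184 − 1.296 = 1.02%.
Difference = -0.92 − (1.02) = -1.94 pp.

-1.94 percentage points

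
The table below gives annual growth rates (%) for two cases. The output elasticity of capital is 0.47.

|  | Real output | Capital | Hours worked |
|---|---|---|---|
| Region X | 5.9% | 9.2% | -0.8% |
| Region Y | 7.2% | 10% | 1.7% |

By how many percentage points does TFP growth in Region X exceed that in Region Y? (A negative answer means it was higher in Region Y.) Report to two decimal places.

Labor's share = 1 − 0.47 = 0.53.
Region X: TFP = 5.9 − 4.324 + 0.424 = 2%.
Region Y: TFP = 7.2 − 4.7 − 0.901 = 1.599%.
Difference = 2 − (1.599) = 0.401 pp.

0.40 percentage points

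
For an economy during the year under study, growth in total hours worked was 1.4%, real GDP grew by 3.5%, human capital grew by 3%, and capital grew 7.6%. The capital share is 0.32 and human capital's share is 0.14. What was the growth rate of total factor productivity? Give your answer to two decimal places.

Labor's share = 1 − 0.32 − 0.14 = 0.54.
Capital: 0.32 × 7.6 = 2.432 pp.
Human capital: 0.14 × 3 = 0.42 pp.
Total hours worked: 0.54 × 1.4 = 0.756 pp.
TFP growth = 3.5 − 3.608 = -0.108%.

-0.11%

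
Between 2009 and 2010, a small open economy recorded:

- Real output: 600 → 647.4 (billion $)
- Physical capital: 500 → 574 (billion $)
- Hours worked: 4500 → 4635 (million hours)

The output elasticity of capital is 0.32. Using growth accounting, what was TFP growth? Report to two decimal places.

1.12%

Real output growth = (647.4 − 600) / 600 = 7.9%.
Physical capital growth = (574 − 500) / 500 = 14.8%.
Hours worked growth = (4635 − 4500) / 4500 = 3%.
Labor's share = 1 − 0.32 = 0.68.
Physical capital: 0.32 × 14.8 = 4.736 pp.
Hours worked: 0.68 × 3 = 2.04 pp.
TFP growth = 7.9 − 6.776 = 1.124%.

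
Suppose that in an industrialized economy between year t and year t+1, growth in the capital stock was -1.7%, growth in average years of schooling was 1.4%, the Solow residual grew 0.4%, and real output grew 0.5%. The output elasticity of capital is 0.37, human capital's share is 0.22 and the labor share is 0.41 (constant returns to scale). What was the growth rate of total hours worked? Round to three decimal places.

Labor's share = 1 − 0.37 − 0.22 = 0.41.
gY = gA + 0.37×(-1.7) + 0.22×1.4 + 0.41×g.
0.41×g = 0.5 − 0.4 + 0.321 = 0.421.
g = 0.421 / 0.41 = 1.02683%.

1.027%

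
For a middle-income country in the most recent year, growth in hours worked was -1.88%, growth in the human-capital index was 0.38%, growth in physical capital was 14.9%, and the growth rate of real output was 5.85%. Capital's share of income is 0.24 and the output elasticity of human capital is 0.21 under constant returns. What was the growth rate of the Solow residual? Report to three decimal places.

The Solow residual grew 3.228%.

Labor's share = 1 − 0.24 − 0.21 = 0.55.
Physical capital: 0.24 × 14.9 = 3.576 pp.
The human-capital index: 0.21 × 0.38 = 0.0798 pp.
Hours worked: 0.55 × (-1.88) = -1.034 pp.
TFP growth = 5.85 − 2.6218 = 3.2282%.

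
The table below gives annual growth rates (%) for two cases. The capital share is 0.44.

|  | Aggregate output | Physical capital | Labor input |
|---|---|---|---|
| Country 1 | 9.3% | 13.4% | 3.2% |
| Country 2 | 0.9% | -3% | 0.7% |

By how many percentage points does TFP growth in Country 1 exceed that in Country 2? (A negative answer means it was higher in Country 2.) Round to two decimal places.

Labor's share = 1 − 0.44 = 0.56.
Country 1: TFP = 9.3 − 5.896 − 1.792 = 1.612%.
Country 2: TFP = 0.9 + 1.32 − 0.392 = 1.828%.
Difference = 1.612 − (1.828) = -0.216 pp.

-0.22 percentage points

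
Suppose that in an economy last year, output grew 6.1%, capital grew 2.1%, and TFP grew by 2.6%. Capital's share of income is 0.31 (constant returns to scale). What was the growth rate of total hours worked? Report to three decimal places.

4.129%

Labor's share = 1 − 0.31 = 0.69.
gY = gA + 0.31×2.1 + 0.69×g.
0.69×g = 6.1 − 2.6 − 0.651 = 2.849.
g = 2.849 / 0.69 = 4.12899%.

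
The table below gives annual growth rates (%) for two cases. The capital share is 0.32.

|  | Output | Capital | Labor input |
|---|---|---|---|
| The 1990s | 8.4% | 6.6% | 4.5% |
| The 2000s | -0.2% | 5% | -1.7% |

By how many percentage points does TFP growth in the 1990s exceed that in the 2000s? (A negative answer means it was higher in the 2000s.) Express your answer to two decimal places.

Labor's share = 1 − 0.32 = 0.68.
The 1990s: TFP = 8.4 − 2.112 − 3.06 = 3.228%.
The 2000s: TFP = -0.2 − 1.6 + 1.156 = -0.644%.
Difference = 3.228 − (-0.644) = 3.872 pp.

3.87 percentage points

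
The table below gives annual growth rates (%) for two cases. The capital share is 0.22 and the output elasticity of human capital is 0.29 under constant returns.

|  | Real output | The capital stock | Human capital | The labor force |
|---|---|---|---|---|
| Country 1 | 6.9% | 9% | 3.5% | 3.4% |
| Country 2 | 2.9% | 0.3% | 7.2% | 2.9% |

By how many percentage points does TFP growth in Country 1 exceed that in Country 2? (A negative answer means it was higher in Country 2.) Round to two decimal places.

Labor's share = 1 − 0.22 − 0.29 = 0.49.
Country 1: TFP = 6.9 − 1.98 − 1.015 − 1.666 = 2.239%.
Country 2: TFP = 2.9 − 0.066 − 2.088 − 1.421 = -0.675%.
Difference = 2.239 − (-0.675) = 2.914 pp.

2.91 percentage points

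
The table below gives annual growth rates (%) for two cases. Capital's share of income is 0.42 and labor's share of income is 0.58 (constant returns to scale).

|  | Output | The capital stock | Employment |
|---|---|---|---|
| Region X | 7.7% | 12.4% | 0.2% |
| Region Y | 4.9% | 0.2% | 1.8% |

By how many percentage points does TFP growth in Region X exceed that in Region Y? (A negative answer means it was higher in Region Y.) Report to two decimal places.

Labor's share = 1 − 0.42 = 0.58.
Region X: TFP = 7.7 − 5.208 − 0.116 = 2.376%.
Region Y: TFP = 4.9 − 0.084 − 1.044 = 3.772%.
Difference = 2.376 − (3.772) = -1.396 pp.

-1.40 percentage points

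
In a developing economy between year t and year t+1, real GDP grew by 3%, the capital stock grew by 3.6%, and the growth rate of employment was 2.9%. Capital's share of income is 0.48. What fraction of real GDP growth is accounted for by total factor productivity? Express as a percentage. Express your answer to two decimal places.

-7.87%

Labor's share = 1 − 0.48 = 0.52.
The capital stock: 0.48 × 3.6 = 1.728 pp.
Employment: 0.52 × 2.9 = 1.508 pp.
TFP growth = 3 − 3.236 = -0.236%.
TFP share of growth = -0.236 / 3 × 100 = -7.8667%.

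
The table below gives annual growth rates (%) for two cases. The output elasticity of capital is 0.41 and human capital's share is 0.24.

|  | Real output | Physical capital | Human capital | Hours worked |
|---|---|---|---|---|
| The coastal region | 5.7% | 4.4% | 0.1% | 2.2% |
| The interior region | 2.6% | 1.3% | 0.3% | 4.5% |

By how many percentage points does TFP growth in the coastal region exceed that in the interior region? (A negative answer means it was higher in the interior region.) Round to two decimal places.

2.68 percentage points

Labor's share = 1 − 0.41 − 0.24 = 0.35.
The coastal region: TFP = 5.7 − 1.804 − 0.024 − 0.77 = 3.102%.
The interior region: TFP = 2.6 − 0.533 − 0.072 − 1.575 = 0.42%.
Difference = 3.102 − (0.42) = 2.682 pp.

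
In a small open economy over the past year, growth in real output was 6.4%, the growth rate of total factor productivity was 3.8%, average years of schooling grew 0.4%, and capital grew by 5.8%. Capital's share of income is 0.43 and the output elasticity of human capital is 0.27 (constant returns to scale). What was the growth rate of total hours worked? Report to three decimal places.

Labor's share = 1 − 0.43 − 0.27 = 0.3.
gY = gA + 0.43×5.8 + 0.27×0.4 + 0.3×g.
0.3×g = 6.4 − 3.8 − 2.602 = -0.002.
g = -0.002 / 0.3 = -0.00667%.

-0.007%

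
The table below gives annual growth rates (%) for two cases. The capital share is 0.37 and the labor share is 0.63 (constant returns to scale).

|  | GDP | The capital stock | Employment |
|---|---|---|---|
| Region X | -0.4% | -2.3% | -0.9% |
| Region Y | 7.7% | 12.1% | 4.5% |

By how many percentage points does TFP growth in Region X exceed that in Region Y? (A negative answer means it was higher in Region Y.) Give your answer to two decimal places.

Labor's share = 1 − 0.37 = 0.63.
Region X: TFP = -0.4 + 0.851 + 0.567 = 1.018%.
Region Y: TFP = 7.7 − 4.477 − 2.835 = 0.388%.
Difference = 1.018 − (0.388) = 0.63 pp.

0.63 percentage points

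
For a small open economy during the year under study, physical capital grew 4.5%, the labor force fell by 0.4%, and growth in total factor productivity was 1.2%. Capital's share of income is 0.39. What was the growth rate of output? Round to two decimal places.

2.71%

Labor's share = 1 − 0.39 = 0.61.
Physical capital: 0.39 × 4.5 = 1.755 pp.
The labor force: 0.61 × (-0.4) = -0.244 pp.
Output growth = 1.2 + 1.511 = 2.711%.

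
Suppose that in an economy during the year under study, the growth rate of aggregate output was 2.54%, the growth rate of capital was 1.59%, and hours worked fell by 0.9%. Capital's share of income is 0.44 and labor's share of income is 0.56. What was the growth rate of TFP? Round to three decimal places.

2.344%

Labor's share = 1 − 0.44 = 0.56.
Capital: 0.44 × 1.59 = 0.6996 pp.
Hours worked: 0.56 × (-0.9) = -0.504 pp.
TFP growth = 2.54 − 0.1956 = 2.3444%.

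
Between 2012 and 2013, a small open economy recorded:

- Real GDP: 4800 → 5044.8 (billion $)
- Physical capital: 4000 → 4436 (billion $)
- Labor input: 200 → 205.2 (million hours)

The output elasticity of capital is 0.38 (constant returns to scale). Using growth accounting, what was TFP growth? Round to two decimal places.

-0.65%

Real GDP growth = (5044.8 − 4800) / 4800 = 5.1%.
Physical capital growth = (4436 − 4000) / 4000 = 10.9%.
Labor input growth = (205.2 − 200) / 200 = 2.6%.
Labor's share = 1 − 0.38 = 0.62.
Physical capital: 0.38 × 10.9 = 4.142 pp.
Labor input: 0.62 × 2.6 = 1.612 pp.
TFP growth = 5.1 − 5.754 = -0.654%.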